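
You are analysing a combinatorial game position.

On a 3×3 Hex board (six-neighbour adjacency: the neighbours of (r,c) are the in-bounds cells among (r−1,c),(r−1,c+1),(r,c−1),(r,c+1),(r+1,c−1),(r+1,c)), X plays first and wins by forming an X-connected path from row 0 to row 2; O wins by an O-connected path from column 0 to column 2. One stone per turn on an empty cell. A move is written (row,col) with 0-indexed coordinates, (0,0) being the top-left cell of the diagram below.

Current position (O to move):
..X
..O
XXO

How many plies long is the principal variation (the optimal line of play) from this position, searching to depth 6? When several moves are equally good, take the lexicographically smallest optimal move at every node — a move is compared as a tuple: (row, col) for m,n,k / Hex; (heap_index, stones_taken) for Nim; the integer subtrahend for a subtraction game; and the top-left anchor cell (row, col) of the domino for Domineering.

PV length from [..X/..O/XXO]: 4 plies

ply 1, O at ..X/..O/XXO | (0,0)=-1→O.X/..O/XXO*; (0,1)=-1→.OX/..O/XXO; (1,0)=-1→..X/O.O/XXO; (1,1)=-1→..X/.OO/XXO
ply 2, X at O.X/..O/XXO | (0,1)=+1→OXX/..O/XXO*; (1,0)=+1→O.X/X.O/XXO; (1,1)=+1→O.X/.XO/XXO
ply 3, O at OXX/..O/XXO | (1,0)=-1→OXX/O.O/XXO*; (1,1)=-1→OXX/.OO/XXO
ply 4, X at OXX/O.O/XXO | (1,1)=+1→OXX/OXO/XXO*
ply 5: OXX/OXO/XXO is terminal -1 (O); from ..X/..O/XXO depth 6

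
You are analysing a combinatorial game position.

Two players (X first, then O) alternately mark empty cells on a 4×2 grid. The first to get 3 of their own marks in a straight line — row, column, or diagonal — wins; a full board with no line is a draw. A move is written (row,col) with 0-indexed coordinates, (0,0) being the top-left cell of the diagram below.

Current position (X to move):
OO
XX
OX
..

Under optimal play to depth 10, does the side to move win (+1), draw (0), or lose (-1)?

[OO/XX/OX/..] X move#1: (3,0):+0/OO/XX/OX/X., (3,1):+1/OO/XX/OX/.X*
[OO/XX/OX/.X] end (terminal -1, O#2); searched OO/XX/OX/.. to 10

value(OO/XX/OX/.., X) = +1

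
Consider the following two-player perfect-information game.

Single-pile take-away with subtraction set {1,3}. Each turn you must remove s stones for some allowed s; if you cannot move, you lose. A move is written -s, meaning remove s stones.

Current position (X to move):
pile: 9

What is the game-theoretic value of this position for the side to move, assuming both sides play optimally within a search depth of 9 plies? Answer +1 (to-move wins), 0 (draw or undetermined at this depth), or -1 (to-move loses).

value(9, X) = +1

p1 X@[9]: -1[8]+1* -3[6]+1
p2 O@[8]: -1[7]-1* -3[5]-1
p3 X@[7]: -1[6]+1* -3[4]+1
p4 O@[6]: -1[5]-1* -3[3]-1
p5 X@[5]: -1[4]+1* -3[2]+1
p6 O@[4]: -1[3]-1* -3[1]-1
p7 X@[3]: -1[2]+1* -3[0]+1
p8 O@[2]: -1[1]-1*
p9 X@[1]: -1[0]+1*
p10 O@[0] terminal -1; root [9] d9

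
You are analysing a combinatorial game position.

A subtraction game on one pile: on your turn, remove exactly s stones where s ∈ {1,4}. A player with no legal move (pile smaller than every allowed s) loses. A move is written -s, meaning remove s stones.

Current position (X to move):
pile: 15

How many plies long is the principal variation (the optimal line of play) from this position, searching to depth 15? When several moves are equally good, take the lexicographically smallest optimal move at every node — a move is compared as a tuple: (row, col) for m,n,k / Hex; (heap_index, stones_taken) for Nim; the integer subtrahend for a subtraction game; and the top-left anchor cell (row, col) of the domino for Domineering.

PV length from [15]: 6 plies

p1 X@[15]: -1[14]-1* -4[11]-1
p2 O@[14]: -1[13]-1 -4[10]+1*
p3 X@[10]: -1[9]-1* -4[6]-1
p4 O@[9]: -1[8]-1 -4[5]+1*
p5 X@[5]: -1[4]-1* -4[1]-1
p6 O@[4]: -1[3]-1 -4[0]+1*
p7 X@[0] terminal -1; root [15] d15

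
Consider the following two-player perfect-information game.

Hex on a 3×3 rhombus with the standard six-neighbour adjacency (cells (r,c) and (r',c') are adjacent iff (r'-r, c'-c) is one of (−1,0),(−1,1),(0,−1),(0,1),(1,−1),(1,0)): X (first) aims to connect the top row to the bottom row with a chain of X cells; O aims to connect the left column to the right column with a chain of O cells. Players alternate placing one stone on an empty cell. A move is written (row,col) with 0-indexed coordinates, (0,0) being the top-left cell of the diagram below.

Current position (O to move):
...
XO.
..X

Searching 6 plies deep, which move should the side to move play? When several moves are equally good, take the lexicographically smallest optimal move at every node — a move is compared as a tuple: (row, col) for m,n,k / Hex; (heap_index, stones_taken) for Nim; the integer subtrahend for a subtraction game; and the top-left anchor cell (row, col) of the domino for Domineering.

O's best at [.../XO./..X]: (0,0)

ply 1, O at .../XO./..X | (0,0)=+1→O../XO./..X*; (0,1)=+1→.O./XO./..X; (0,2)=-1→..O/XO./..X; (1,2)=-1→.../XOO/..X; (2,0)=+1→.../XO./O.X; (2,1)=-1→.../XO./.OX
ply 2, X at O../XO./..X | (0,1)=-1→OX./XO./..X*; (0,2)=-1→O.X/XO./..X; (1,2)=-1→O../XOX/..X; (2,0)=-1→O../XO./X.X; (2,1)=-1→O../XO./.XX
ply 3, O at OX./XO./..X | (0,2)=-1→OXO/XO./..X; (1,2)=-1→OX./XOO/..X; (2,0)=+1→OX./XO./O.X*; (2,1)=-1→OX./XO./.OX
ply 4, X at OX./XO./O.X | (0,2)=-1→OXX/XO./O.X*; (1,2)=-1→OX./XOX/O.X; (2,1)=-1→OX./XO./OXX
ply 5, O at OXX/XO./O.X | (1,2)=+1→OXX/XOO/O.X*; (2,1)=-1→OXX/XO./OOX
ply 6: OXX/XOO/O.X is terminal -1 (X); from .../XO./..X depth 6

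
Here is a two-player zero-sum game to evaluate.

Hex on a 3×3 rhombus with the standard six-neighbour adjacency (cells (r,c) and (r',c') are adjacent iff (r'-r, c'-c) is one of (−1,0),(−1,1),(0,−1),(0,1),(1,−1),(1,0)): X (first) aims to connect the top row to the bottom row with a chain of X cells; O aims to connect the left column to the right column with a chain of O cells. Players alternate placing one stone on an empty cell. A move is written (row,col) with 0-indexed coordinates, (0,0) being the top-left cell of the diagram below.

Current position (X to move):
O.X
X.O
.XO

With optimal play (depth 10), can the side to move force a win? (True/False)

X winning at [O.X/X.O/.XO]: True

[O.X/X.O/.XO] X move#1: (0,1):+1/OXX/X.O/.XO*, (1,1):+1/O.X/XXO/.XO, (2,0):+1/O.X/X.O/XXO
[OXX/X.O/.XO] O move#2: (1,1):-1/OXX/XOO/.XO*, (2,0):-1/OXX/X.O/OXO
[OXX/XOO/.XO] X move#3: (2,0):+1/OXX/XOO/XXO*
[OXX/XOO/XXO] end (terminal -1, O#4); searched O.X/X.O/.XO to 10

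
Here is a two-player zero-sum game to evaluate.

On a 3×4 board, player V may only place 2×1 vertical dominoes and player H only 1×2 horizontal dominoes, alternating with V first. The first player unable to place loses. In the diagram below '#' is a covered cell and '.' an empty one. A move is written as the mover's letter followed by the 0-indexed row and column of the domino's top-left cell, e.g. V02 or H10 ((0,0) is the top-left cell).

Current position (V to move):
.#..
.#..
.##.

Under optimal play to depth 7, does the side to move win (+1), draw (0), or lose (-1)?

[.#../.#../.##.] V move#1: V00:-1/##../##../.##., V02:+1/.##./.##./.##.*, V03:+1/.#.#/.#.#/.##., V10:-1/.#../##../###., V13:+1/.#../.#.#/.###
[.##./.##./.##.] end (terminal -1, H#2); searched .#../.#../.##. to 7

value(.#../.#../.##., V) = +1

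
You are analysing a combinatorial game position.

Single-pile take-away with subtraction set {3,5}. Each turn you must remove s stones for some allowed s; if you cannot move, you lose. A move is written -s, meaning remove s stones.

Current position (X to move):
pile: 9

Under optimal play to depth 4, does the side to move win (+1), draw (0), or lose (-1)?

value(9, X) = -1

[9] X move#1: -3:-1/6*, -5:-1/4
[6] O move#2: -3:-1/3, -5:+1/1*
[1] end (terminal -1, X#3); searched 9 to 4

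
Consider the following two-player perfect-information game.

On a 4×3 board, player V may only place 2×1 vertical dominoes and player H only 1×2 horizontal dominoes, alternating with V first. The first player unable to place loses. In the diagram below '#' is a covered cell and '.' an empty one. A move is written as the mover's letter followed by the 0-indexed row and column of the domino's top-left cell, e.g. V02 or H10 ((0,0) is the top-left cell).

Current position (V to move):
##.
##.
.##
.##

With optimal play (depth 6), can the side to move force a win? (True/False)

p1 V@[##./##./.##/.##]: V02[###/###/.##/.##]+1* V20[##./##./###/###]+1
p2 H@[###/###/.##/.##] terminal -1; root [##./##./.##/.##] d6

V winning at [##./##./.##/.##]: True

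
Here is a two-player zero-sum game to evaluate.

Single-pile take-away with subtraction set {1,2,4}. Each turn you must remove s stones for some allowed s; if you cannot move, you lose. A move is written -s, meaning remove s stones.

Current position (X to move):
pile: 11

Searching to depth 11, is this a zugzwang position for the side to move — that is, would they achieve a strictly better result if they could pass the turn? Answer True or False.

zugzwang(11, X) = False

[11] X move#1: -1:-1/10, -2:+1/9*, -4:-1/7
[9] O move#2: -1:-1/8*, -2:-1/7, -4:-1/5
[8] X move#3: -1:-1/7, -2:+1/6*, -4:-1/4
[6] O move#4: -1:-1/5*, -2:-1/4, -4:-1/2
[5] X move#5: -1:-1/4, -2:+1/3*, -4:-1/1
[3] O move#6: -1:-1/2*, -2:-1/1
[2] X move#7: -1:-1/1, -2:+1/0*
[0] end (terminal -1, O#8); searched 11 to 11
suppose X passes — search the same position with O to move:
pass> [11] O move#1: -1:-1/10, -2:+1/9*, -4:-1/7
pass> [9] X move#2: -1:-1/8*, -2:-1/7, -4:-1/5
pass> [8] O move#3: -1:-1/7, -2:+1/6*, -4:-1/4
pass> [6] X move#4: -1:-1/5*, -2:-1/4, -4:-1/2
pass> [5] O move#5: -1:-1/4, -2:+1/3*, -4:-1/1
pass> [3] X move#6: -1:-1/2*, -2:-1/1
pass> [2] O move#7: -1:-1/1, -2:+1/0*
pass> [0] end (terminal -1, X#8); searched 11 to 11
for X: play +1, pass -1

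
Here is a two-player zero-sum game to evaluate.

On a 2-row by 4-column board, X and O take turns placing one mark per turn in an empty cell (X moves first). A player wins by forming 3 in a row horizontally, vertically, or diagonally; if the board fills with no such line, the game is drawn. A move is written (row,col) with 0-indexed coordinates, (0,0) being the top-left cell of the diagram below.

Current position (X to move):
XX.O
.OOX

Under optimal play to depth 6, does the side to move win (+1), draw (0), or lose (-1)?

[XX.O/.OOX] X move#1: (0,2):+1/XXXO/.OOX*, (1,0):+0/XX.O/XOOX
[XXXO/.OOX] end (terminal -1, O#2); searched XX.O/.OOX to 6

value(XX.O/.OOX, X) = +1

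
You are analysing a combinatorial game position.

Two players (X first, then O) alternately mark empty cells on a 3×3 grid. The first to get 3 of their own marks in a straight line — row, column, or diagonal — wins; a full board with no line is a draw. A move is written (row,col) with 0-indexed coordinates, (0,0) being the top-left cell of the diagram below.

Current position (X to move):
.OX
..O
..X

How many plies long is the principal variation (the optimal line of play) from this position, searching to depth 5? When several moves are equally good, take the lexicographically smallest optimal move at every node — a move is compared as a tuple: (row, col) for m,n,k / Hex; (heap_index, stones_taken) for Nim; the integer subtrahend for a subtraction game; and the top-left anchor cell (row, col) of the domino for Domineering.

PV length from [.OX/..O/..X]: 3 plies

p1 X@[.OX/..O/..X]: (0,0)[XOX/..O/..X]-1 (1,0)[.OX/X.O/..X]+0 (1,1)[.OX/.XO/..X]+1* (2,0)[.OX/..O/X.X]+1 (2,1)[.OX/..O/.XX]+0
p2 O@[.OX/.XO/..X]: (0,0)[OOX/.XO/..X]-1* (1,0)[.OX/OXO/..X]-1 (2,0)[.OX/.XO/O.X]-1 (2,1)[.OX/.XO/.OX]-1
p3 X@[OOX/.XO/..X]: (1,0)[OOX/XXO/..X]+0 (2,0)[OOX/.XO/X.X]+1* (2,1)[OOX/.XO/.XX]+0
p4 O@[OOX/.XO/X.X] terminal -1; root [.OX/..O/..X] d5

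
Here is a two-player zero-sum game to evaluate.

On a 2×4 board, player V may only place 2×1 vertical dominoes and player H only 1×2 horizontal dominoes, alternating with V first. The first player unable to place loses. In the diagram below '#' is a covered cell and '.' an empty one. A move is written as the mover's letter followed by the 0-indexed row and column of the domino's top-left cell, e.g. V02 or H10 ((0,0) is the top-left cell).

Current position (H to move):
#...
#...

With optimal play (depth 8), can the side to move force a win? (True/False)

ply 1, H at #.../#... | H01=+1→###./#...*; H02=+1→#.##/#...; H11=+1→#.../###.; H12=+1→#.../#.##
ply 2, V at ###./#... | V03=-1→####/#..#*
ply 3, H at ####/#..# | H11=+1→####/####*
ply 4: ####/#### is terminal -1 (V); from #.../#... depth 8

H winning at [#.../#...]: True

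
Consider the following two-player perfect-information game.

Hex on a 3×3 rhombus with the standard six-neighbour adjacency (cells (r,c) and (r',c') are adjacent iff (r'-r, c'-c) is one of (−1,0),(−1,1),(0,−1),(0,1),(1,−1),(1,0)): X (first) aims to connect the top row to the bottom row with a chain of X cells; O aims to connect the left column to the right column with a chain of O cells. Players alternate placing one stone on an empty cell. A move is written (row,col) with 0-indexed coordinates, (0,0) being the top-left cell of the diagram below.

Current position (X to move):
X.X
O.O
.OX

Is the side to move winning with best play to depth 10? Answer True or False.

X winning at [X.X/O.O/.OX]: False

p1 X@[X.X/O.O/.OX]: (0,1)[XXX/O.O/.OX]-1* (1,1)[X.X/OXO/.OX]-1 (2,0)[X.X/O.O/XOX]-1
p2 O@[XXX/O.O/.OX]: (1,1)[XXX/OOO/.OX]+1* (2,0)[XXX/O.O/OOX]+1
p3 X@[XXX/OOO/.OX] terminal -1; root [X.X/O.O/.OX] d10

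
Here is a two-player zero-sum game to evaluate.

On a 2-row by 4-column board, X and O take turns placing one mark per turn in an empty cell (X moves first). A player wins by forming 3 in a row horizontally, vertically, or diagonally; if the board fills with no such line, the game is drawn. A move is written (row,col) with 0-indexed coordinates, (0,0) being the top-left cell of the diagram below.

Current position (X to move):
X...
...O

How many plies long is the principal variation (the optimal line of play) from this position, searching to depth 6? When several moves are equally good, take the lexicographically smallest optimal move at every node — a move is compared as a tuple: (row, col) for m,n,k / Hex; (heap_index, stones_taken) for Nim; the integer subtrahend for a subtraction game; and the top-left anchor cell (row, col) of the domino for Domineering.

ply 1, X at X.../...O | (0,1)=+0→XX../...O*; (0,2)=+0→X.X./...O; (0,3)=+0→X..X/...O; (1,0)=+0→X.../X..O; (1,1)=+0→X.../.X.O; (1,2)=+0→X.../..XO
ply 2, O at XX../...O | (0,2)=+0→XXO./...O*; (0,3)=-1→XX.O/...O; (1,0)=-1→XX../O..O; (1,1)=-1→XX../.O.O; (1,2)=-1→XX../..OO
ply 3, X at XXO./...O | (0,3)=+0→XXOX/...O*; (1,0)=+0→XXO./X..O; (1,1)=+0→XXO./.X.O; (1,2)=+0→XXO./..XO
ply 4, O at XXOX/...O | (1,0)=+0→XXOX/O..O*; (1,1)=+0→XXOX/.O.O; (1,2)=+0→XXOX/..OO
ply 5, X at XXOX/O..O | (1,1)=+0→XXOX/OX.O*; (1,2)=+0→XXOX/O.XO
ply 6, O at XXOX/OX.O | (1,2)=+0→XXOX/OXOO*
ply 7: XXOX/OXOO is terminal +0 (X); from X.../...O depth 6

PV length from [X.../...O]: 6 plies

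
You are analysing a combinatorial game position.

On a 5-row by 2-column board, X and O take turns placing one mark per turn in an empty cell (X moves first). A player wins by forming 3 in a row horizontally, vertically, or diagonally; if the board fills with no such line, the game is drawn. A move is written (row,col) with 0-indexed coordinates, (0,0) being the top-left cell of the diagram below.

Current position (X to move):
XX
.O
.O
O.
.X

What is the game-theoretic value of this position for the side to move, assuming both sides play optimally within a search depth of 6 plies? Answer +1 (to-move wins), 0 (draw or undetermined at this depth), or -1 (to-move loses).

value(XX/.O/.O/O./.X, X) = -1

p1 X@[XX/.O/.O/O./.X]: (1,0)[XX/XO/.O/O./.X]-1* (2,0)[XX/.O/XO/O./.X]-1 (3,1)[XX/.O/.O/OX/.X]-1 (4,0)[XX/.O/.O/O./XX]-1
p2 O@[XX/XO/.O/O./.X]: (2,0)[XX/XO/OO/O./.X]+1* (3,1)[XX/XO/.O/OO/.X]+1 (4,0)[XX/XO/.O/O./OX]-1
p3 X@[XX/XO/OO/O./.X]: (3,1)[XX/XO/OO/OX/.X]-1* (4,0)[XX/XO/OO/O./XX]-1
p4 O@[XX/XO/OO/OX/.X]: (4,0)[XX/XO/OO/OX/OX]+1*
p5 X@[XX/XO/OO/OX/OX] terminal -1; root [XX/.O/.O/O./.X] d6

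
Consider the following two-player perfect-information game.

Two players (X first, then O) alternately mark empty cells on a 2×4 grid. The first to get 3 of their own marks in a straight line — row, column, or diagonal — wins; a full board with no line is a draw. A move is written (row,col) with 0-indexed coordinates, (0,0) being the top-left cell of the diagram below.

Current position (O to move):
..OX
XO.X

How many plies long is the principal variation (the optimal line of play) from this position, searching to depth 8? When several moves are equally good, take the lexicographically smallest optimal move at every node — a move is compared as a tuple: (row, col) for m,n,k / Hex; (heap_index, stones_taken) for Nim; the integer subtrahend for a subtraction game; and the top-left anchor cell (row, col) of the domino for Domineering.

[..OX/XO.X] O move#1: (0,0):+0/O.OX/XO.X*, (0,1):+0/.OOX/XO.X, (1,2):+0/..OX/XOOX
[O.OX/XO.X] X move#2: (0,1):+0/OXOX/XO.X*, (1,2):-1/O.OX/XOXX
[OXOX/XO.X] O move#3: (1,2):+0/OXOX/XOOX*
[OXOX/XOOX] end (terminal +0, X#4); searched ..OX/XO.X to 8

PV length from [..OX/XO.X]: 3 plies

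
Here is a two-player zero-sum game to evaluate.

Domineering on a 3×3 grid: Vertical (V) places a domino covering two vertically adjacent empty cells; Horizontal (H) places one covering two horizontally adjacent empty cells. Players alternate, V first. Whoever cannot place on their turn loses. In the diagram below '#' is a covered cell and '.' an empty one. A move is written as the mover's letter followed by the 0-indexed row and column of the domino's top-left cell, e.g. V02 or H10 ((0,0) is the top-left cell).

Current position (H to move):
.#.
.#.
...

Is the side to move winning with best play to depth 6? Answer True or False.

ply 1, H at .#./.#./... | H20=-1→.#./.#./##.*; H21=-1→.#./.#./.##
ply 2, V at .#./.#./##. | V00=+1→##./##./##.*; V02=+1→.##/.##/##.; V12=+1→.#./.##/###
ply 3: ##./##./##. is terminal -1 (H); from .#./.#./... depth 6

H winning at [.#./.#./...]: False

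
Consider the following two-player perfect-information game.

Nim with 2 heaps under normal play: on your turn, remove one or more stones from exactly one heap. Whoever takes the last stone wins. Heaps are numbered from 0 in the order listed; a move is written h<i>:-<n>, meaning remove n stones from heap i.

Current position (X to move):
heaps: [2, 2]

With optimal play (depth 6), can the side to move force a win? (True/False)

ply 1, X at (2,2) | h0:-1=-1→(1,2)*; h0:-2=-1→(0,2); h1:-1=-1→(2,1); h1:-2=-1→(2,0)
ply 2, O at (1,2) | h0:-1=-1→(0,2); h1:-1=+1→(1,1)*; h1:-2=-1→(1,0)
ply 3, X at (1,1) | h0:-1=-1→(0,1)*; h1:-1=-1→(1,0)
ply 4, O at (0,1) | h1:-1=+1→(0,0)*
ply 5: (0,0) is terminal -1 (X); from (2,2) depth 6

X winning at [(2,2)]: False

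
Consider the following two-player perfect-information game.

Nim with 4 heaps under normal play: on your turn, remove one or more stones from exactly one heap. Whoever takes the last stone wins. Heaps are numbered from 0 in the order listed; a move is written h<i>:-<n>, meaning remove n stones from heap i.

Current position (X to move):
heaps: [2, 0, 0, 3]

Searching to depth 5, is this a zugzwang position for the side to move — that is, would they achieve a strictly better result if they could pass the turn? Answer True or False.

[(2,0,0,3)] X move#1: h0:-1:-1/(1,0,0,3), h0:-2:-1/(0,0,0,3), h3:-1:+1/(2,0,0,2)*, h3:-2:-1/(2,0,0,1), h3:-3:-1/(2,0,0,0)
[(2,0,0,2)] O move#2: h0:-1:-1/(1,0,0,2)*, h0:-2:-1/(0,0,0,2), h3:-1:-1/(2,0,0,1), h3:-2:-1/(2,0,0,0)
[(1,0,0,2)] X move#3: h0:-1:-1/(0,0,0,2), h3:-1:+1/(1,0,0,1)*, h3:-2:-1/(1,0,0,0)
[(1,0,0,1)] O move#4: h0:-1:-1/(0,0,0,1)*, h3:-1:-1/(1,0,0,0)
[(0,0,0,1)] X move#5: h3:-1:+1/(0,0,0,0)*
[(0,0,0,0)] end (terminal -1, O#6); searched (2,0,0,3) to 5
pass branch (O moves first from the same position):
  | [(2,0,0,3)] O move#1: h0:-1:-1/(1,0,0,3), h0:-2:-1/(0,0,0,3), h3:-1:+1/(2,0,0,2)*, h3:-2:-1/(2,0,0,1), h3:-3:-1/(2,0,0,0)
  | [(2,0,0,2)] X move#2: h0:-1:-1/(1,0,0,2)*, h0:-2:-1/(0,0,0,2), h3:-1:-1/(2,0,0,1), h3:-2:-1/(2,0,0,0)
  | [(1,0,0,2)] O move#3: h0:-1:-1/(0,0,0,2), h3:-1:+1/(1,0,0,1)*, h3:-2:-1/(1,0,0,0)
  | [(1,0,0,1)] X move#4: h0:-1:-1/(0,0,0,1)*, h3:-1:-1/(1,0,0,0)
  | [(0,0,0,1)] O move#5: h3:-1:+1/(0,0,0,0)*
  | [(0,0,0,0)] end (terminal -1, X#6); searched (2,0,0,3) to 5
X moving scores +1; X passing scores -1

zugzwang((2,0,0,3), X) = False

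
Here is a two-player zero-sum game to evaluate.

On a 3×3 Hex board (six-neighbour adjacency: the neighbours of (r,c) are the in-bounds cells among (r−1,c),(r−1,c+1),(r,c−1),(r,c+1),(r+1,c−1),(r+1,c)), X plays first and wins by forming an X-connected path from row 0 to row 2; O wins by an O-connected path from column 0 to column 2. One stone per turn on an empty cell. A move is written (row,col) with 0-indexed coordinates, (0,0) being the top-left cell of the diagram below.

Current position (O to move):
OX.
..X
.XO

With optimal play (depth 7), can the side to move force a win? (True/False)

p1 O@[OX./..X/.XO]: (0,2)[OXO/..X/.XO]-1* (1,0)[OX./O.X/.XO]-1 (1,1)[OX./.OX/.XO]-1 (2,0)[OX./..X/OXO]-1
p2 X@[OXO/..X/.XO]: (1,0)[OXO/X.X/.XO]+1* (1,1)[OXO/.XX/.XO]+1 (2,0)[OXO/..X/XXO]+1
p3 O@[OXO/X.X/.XO]: (1,1)[OXO/XOX/.XO]-1* (2,0)[OXO/X.X/OXO]-1
p4 X@[OXO/XOX/.XO]: (2,0)[OXO/XOX/XXO]+1*
p5 O@[OXO/XOX/XXO] terminal -1; root [OX./..X/.XO] d7

O winning at [OX./..X/.XO]: False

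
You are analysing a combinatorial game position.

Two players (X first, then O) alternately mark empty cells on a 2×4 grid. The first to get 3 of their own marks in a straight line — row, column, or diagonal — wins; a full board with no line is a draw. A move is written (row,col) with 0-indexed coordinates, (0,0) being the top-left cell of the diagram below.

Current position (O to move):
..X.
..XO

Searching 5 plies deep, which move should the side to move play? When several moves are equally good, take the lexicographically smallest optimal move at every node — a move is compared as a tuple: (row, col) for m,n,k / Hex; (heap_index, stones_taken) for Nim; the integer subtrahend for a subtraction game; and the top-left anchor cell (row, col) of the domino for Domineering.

O's best at [..X./..XO]: (0,0)

ply 1, O at ..X./..XO | (0,0)=+0→O.X./..XO*; (0,1)=+0→.OX./..XO; (0,3)=+0→..XO/..XO; (1,0)=-1→..X./O.XO; (1,1)=-1→..X./.OXO
ply 2, X at O.X./..XO | (0,1)=+0→OXX./..XO*; (0,3)=+0→O.XX/..XO; (1,0)=+0→O.X./X.XO; (1,1)=+0→O.X./.XXO
ply 3, O at OXX./..XO | (0,3)=+0→OXXO/..XO*; (1,0)=-1→OXX./O.XO; (1,1)=-1→OXX./.OXO
ply 4, X at OXXO/..XO | (1,0)=+0→OXXO/X.XO*; (1,1)=+0→OXXO/.XXO
ply 5, O at OXXO/X.XO | (1,1)=+0→OXXO/XOXO*
ply 6: OXXO/XOXO is terminal +0 (X); from ..X./..XO depth 5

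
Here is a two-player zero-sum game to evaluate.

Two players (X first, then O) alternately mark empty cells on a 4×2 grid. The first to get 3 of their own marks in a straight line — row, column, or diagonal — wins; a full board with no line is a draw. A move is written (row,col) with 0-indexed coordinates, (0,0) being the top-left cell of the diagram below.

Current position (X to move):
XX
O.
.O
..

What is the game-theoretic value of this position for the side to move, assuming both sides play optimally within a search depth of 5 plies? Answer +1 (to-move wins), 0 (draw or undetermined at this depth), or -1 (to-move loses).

[XX/O./.O/..] X move#1: (1,1):+0/XX/OX/.O/..*, (2,0):+0/XX/O./XO/.., (3,0):+0/XX/O./.O/X., (3,1):+0/XX/O./.O/.X
[XX/OX/.O/..] O move#2: (2,0):+0/XX/OX/OO/..*, (3,0):+0/XX/OX/.O/O., (3,1):+0/XX/OX/.O/.O
[XX/OX/OO/..] X move#3: (3,0):+0/XX/OX/OO/X.*, (3,1):-1/XX/OX/OO/.X
[XX/OX/OO/X.] O move#4: (3,1):+0/XX/OX/OO/XO*
[XX/OX/OO/XO] end (terminal +0, X#5); searched XX/O./.O/.. to 5

value(XX/O./.O/.., X) = 0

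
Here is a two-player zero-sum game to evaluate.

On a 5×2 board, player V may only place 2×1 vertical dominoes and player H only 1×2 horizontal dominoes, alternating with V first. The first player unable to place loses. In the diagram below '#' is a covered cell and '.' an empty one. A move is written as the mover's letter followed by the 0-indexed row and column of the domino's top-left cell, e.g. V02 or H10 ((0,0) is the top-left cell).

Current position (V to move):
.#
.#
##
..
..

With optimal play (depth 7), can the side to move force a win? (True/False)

ply 1, V at .#/.#/##/../.. | V00=-1→##/##/##/../..; V30=+1→.#/.#/##/#./#.*; V31=+1→.#/.#/##/.#/.#
ply 2: .#/.#/##/#./#. is terminal -1 (H); from .#/.#/##/../.. depth 7

V winning at [.#/.#/##/../..]: True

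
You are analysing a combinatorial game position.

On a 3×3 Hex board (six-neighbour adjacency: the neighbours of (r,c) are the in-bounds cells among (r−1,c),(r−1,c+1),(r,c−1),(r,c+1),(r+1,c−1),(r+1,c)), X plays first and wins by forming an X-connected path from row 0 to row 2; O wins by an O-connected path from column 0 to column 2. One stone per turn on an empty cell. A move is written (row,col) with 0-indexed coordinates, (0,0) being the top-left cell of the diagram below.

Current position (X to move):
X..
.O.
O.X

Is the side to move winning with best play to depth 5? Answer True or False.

X winning at [X../.O./O.X]: False

[X../.O./O.X] X move#1: (0,1):-1/XX./.O./O.X*, (0,2):-1/X.X/.O./O.X, (1,0):-1/X../XO./O.X, (1,2):-1/X../.OX/O.X, (2,1):-1/X../.O./OXX
[XX./.O./O.X] O move#2: (0,2):+1/XXO/.O./O.X*, (1,0):+1/XX./OO./O.X, (1,2):+1/XX./.OO/O.X, (2,1):+1/XX./.O./OOX
[XXO/.O./O.X] end (terminal -1, X#3); searched X../.O./O.X to 5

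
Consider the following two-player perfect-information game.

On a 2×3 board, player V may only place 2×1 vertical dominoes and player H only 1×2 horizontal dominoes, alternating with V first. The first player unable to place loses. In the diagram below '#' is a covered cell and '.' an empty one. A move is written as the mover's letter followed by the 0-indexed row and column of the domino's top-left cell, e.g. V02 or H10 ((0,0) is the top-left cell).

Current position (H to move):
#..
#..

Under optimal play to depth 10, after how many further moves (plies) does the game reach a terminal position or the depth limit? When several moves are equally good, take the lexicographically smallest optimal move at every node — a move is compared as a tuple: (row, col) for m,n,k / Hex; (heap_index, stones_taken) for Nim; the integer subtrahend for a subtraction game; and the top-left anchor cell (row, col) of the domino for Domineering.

PV length from [#../#..]: 1 ply

p1 H@[#../#..]: H01[###/#..]+1* H11[#../###]+1
p2 V@[###/#..] terminal -1; root [#../#..] d10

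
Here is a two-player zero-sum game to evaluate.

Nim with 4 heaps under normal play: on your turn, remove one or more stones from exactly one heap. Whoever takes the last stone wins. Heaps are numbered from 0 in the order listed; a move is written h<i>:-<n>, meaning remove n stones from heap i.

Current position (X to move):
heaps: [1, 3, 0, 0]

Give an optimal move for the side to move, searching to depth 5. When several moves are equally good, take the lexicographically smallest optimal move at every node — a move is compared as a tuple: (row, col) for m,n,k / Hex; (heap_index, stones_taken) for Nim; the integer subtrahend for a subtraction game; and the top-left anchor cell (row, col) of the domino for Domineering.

[(1,3,0,0)] X move#1: h0:-1:-1/(0,3,0,0), h1:-1:-1/(1,2,0,0), h1:-2:+1/(1,1,0,0)*, h1:-3:-1/(1,0,0,0)
[(1,1,0,0)] O move#2: h0:-1:-1/(0,1,0,0)*, h1:-1:-1/(1,0,0,0)
[(0,1,0,0)] X move#3: h1:-1:+1/(0,0,0,0)*
[(0,0,0,0)] end (terminal -1, O#4); searched (1,3,0,0) to 5

X's best at [(1,3,0,0)]: h1:-2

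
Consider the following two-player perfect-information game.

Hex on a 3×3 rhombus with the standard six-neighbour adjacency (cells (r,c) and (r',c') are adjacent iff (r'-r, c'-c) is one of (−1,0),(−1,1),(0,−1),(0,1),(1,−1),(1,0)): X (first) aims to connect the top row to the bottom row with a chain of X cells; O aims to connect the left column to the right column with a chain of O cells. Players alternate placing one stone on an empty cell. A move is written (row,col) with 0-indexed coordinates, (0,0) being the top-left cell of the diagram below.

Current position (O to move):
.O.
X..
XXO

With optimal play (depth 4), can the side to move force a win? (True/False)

O winning at [.O./X../XXO]: False

p1 O@[.O./X../XXO]: (0,0)[OO./X../XXO]-1* (0,2)[.OO/X../XXO]-1 (1,1)[.O./XO./XXO]-1 (1,2)[.O./X.O/XXO]-1
p2 X@[OO./X../XXO]: (0,2)[OOX/X../XXO]+1* (1,1)[OO./XX./XXO]-1 (1,2)[OO./X.X/XXO]-1
p3 O@[OOX/X../XXO]: (1,1)[OOX/XO./XXO]-1* (1,2)[OOX/X.O/XXO]-1
p4 X@[OOX/XO./XXO]: (1,2)[OOX/XOX/XXO]+1*
p5 O@[OOX/XOX/XXO] terminal -1; root [.O./X../XXO] d4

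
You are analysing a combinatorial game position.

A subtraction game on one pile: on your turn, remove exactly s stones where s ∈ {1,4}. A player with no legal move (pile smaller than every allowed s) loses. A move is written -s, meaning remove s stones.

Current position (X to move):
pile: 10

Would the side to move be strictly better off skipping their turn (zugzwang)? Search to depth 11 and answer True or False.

zugzwang(10, X) = True

ply 1, X at 10 | -1=-1→9*; -4=-1→6
ply 2, O at 9 | -1=-1→8; -4=+1→5*
ply 3, X at 5 | -1=-1→4*; -4=-1→1
ply 4, O at 4 | -1=-1→3; -4=+1→0*
ply 5: 0 is terminal -1 (X); from 10 depth 11
suppose X passes — search the same position with O to move:
pass> ply 1, O at 10 | -1=-1→9*; -4=-1→6
pass> ply 2, X at 9 | -1=-1→8; -4=+1→5*
pass> ply 3, O at 5 | -1=-1→4*; -4=-1→1
pass> ply 4, X at 4 | -1=-1→3; -4=+1→0*
pass> ply 5: 0 is terminal -1 (O); from 10 depth 11
for X: play -1, pass +1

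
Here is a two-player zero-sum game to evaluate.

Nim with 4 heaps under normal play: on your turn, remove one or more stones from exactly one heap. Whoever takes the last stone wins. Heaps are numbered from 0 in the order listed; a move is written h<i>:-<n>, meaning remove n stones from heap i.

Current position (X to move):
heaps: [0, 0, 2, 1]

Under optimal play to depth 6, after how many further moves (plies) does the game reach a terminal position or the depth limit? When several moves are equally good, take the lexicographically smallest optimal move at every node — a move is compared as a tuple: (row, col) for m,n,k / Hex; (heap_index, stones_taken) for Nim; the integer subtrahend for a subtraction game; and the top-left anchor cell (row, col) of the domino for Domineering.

ply 1, X at (0,0,2,1) | h2:-1=+1→(0,0,1,1)*; h2:-2=-1→(0,0,0,1); h3:-1=-1→(0,0,2,0)
ply 2, O at (0,0,1,1) | h2:-1=-1→(0,0,0,1)*; h3:-1=-1→(0,0,1,0)
ply 3, X at (0,0,0,1) | h3:-1=+1→(0,0,0,0)*
ply 4: (0,0,0,0) is terminal -1 (O); from (0,0,2,1) depth 6

PV length from [(0,0,2,1)]: 3 plies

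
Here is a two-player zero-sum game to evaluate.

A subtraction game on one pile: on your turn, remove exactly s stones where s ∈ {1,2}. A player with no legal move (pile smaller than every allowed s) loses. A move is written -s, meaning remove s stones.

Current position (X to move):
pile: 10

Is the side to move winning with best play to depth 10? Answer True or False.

X winning at [10]: True

ply 1, X at 10 | -1=+1→9*; -2=-1→8
ply 2, O at 9 | -1=-1→8*; -2=-1→7
ply 3, X at 8 | -1=-1→7; -2=+1→6*
ply 4, O at 6 | -1=-1→5*; -2=-1→4
ply 5, X at 5 | -1=-1→4; -2=+1→3*
ply 6, O at 3 | -1=-1→2*; -2=-1→1
ply 7, X at 2 | -1=-1→1; -2=+1→0*
ply 8: 0 is terminal -1 (O); from 10 depth 10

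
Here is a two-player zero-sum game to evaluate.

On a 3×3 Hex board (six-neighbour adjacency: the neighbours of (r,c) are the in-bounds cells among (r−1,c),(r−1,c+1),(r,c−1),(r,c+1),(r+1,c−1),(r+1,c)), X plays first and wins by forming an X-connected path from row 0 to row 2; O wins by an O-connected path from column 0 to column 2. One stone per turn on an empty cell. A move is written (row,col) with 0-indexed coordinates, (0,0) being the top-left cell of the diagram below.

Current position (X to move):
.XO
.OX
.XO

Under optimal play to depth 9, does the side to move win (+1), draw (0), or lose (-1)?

p1 X@[.XO/.OX/.XO]: (0,0)[XXO/.OX/.XO]-1* (1,0)[.XO/XOX/.XO]-1 (2,0)[.XO/.OX/XXO]-1
p2 O@[XXO/.OX/.XO]: (1,0)[XXO/OOX/.XO]+1* (2,0)[XXO/.OX/OXO]+1
p3 X@[XXO/OOX/.XO] terminal -1; root [.XO/.OX/.XO] d9

value(.XO/.OX/.XO, X) = -1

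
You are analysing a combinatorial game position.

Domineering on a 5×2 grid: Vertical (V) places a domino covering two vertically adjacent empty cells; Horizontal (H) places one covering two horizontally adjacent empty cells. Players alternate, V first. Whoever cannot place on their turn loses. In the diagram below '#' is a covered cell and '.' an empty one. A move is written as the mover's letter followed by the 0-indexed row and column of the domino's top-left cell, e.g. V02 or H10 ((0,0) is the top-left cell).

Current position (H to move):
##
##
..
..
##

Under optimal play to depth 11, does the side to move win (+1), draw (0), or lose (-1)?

ply 1, H at ##/##/../../## | H20=+1→##/##/##/../##*; H30=+1→##/##/../##/##
ply 2: ##/##/##/../## is terminal -1 (V); from ##/##/../../## depth 11

value(##/##/../../##, H) = +1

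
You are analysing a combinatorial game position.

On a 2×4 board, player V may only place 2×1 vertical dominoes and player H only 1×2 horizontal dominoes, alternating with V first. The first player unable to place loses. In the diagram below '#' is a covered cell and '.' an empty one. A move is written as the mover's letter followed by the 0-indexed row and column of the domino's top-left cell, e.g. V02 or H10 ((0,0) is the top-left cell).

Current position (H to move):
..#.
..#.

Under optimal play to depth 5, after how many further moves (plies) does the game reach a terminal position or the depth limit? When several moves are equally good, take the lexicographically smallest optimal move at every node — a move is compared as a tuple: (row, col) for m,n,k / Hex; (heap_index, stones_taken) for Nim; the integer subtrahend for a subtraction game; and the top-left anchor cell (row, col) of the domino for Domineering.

PV length from [..#./..#.]: 3 plies

ply 1, H at ..#./..#. | H00=+1→###./..#.*; H10=+1→..#./###.
ply 2, V at ###./..#. | V03=-1→####/..##*
ply 3, H at ####/..## | H10=+1→####/####*
ply 4: ####/#### is terminal -1 (V); from ..#./..#. depth 5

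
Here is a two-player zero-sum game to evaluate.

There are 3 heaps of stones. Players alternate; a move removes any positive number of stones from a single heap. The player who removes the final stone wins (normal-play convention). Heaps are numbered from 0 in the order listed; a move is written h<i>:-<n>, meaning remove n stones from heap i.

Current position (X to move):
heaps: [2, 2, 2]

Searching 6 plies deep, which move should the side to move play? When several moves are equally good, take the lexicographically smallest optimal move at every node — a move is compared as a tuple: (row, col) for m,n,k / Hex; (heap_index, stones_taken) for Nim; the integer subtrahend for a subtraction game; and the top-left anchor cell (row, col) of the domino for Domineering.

X's best at [(2,2,2)]: h0:-2

ply 1, X at (2,2,2) | h0:-1=-1→(1,2,2); h0:-2=+1→(0,2,2)*; h1:-1=-1→(2,1,2); h1:-2=+1→(2,0,2); h2:-1=-1→(2,2,1); h2:-2=+1→(2,2,0)
ply 2, O at (0,2,2) | h1:-1=-1→(0,1,2)*; h1:-2=-1→(0,0,2); h2:-1=-1→(0,2,1); h2:-2=-1→(0,2,0)
ply 3, X at (0,1,2) | h1:-1=-1→(0,0,2); h2:-1=+1→(0,1,1)*; h2:-2=-1→(0,1,0)
ply 4, O at (0,1,1) | h1:-1=-1→(0,0,1)*; h2:-1=-1→(0,1,0)
ply 5, X at (0,0,1) | h2:-1=+1→(0,0,0)*
ply 6: (0,0,0) is terminal -1 (O); from (2,2,2) depth 6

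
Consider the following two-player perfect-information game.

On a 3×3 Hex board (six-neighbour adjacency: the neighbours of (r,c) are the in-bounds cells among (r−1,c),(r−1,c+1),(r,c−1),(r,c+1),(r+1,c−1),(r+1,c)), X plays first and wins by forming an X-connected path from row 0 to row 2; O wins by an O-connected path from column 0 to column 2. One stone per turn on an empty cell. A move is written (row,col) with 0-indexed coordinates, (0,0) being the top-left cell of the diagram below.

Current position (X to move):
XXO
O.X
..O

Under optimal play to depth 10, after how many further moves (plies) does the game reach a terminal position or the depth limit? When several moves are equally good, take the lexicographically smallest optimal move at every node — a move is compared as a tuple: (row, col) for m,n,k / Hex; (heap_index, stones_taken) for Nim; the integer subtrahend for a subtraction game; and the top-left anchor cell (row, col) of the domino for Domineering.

PV length from [XXO/O.X/..O]: 3 plies

[XXO/O.X/..O] X move#1: (1,1):+1/XXO/OXX/..O*, (2,0):-1/XXO/O.X/X.O, (2,1):-1/XXO/O.X/.XO
[XXO/OXX/..O] O move#2: (2,0):-1/XXO/OXX/O.O*, (2,1):-1/XXO/OXX/.OO
[XXO/OXX/O.O] X move#3: (2,1):+1/XXO/OXX/OXO*
[XXO/OXX/OXO] end (terminal -1, O#4); searched XXO/O.X/..O to 10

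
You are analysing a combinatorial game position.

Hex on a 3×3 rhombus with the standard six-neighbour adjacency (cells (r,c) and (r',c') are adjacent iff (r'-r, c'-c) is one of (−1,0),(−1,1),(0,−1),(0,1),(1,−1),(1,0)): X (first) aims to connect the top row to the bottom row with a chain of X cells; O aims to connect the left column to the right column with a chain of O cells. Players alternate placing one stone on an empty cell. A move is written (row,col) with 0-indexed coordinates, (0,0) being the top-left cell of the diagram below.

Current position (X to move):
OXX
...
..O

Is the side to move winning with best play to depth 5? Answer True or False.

X winning at [OXX/.../..O]: True

p1 X@[OXX/.../..O]: (1,0)[OXX/X../..O]+1* (1,1)[OXX/.X./..O]+1 (1,2)[OXX/..X/..O]+1 (2,0)[OXX/.../X.O]+1 (2,1)[OXX/.../.XO]+1
p2 O@[OXX/X../..O]: (1,1)[OXX/XO./..O]-1* (1,2)[OXX/X.O/..O]-1 (2,0)[OXX/X../O.O]-1 (2,1)[OXX/X../.OO]-1
p3 X@[OXX/XO./..O]: (1,2)[OXX/XOX/..O]+1* (2,0)[OXX/XO./X.O]+1 (2,1)[OXX/XO./.XO]+1
p4 O@[OXX/XOX/..O]: (2,0)[OXX/XOX/O.O]-1* (2,1)[OXX/XOX/.OO]-1
p5 X@[OXX/XOX/O.O]: (2,1)[OXX/XOX/OXO]+1*
p6 O@[OXX/XOX/OXO] terminal -1; root [OXX/.../..O] d5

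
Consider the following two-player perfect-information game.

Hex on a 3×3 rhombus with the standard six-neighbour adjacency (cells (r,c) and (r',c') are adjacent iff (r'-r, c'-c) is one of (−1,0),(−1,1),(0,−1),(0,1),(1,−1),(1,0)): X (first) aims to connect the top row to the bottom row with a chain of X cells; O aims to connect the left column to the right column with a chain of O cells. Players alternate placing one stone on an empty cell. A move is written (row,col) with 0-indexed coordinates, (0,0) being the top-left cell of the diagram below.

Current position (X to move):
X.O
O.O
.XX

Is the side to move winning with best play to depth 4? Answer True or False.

p1 X@[X.O/O.O/.XX]: (0,1)[XXO/O.O/.XX]-1* (1,1)[X.O/OXO/.XX]-1 (2,0)[X.O/O.O/XXX]-1
p2 O@[XXO/O.O/.XX]: (1,1)[XXO/OOO/.XX]+1* (2,0)[XXO/O.O/OXX]-1
p3 X@[XXO/OOO/.XX] terminal -1; root [X.O/O.O/.XX] d4

X winning at [X.O/O.O/.XX]: False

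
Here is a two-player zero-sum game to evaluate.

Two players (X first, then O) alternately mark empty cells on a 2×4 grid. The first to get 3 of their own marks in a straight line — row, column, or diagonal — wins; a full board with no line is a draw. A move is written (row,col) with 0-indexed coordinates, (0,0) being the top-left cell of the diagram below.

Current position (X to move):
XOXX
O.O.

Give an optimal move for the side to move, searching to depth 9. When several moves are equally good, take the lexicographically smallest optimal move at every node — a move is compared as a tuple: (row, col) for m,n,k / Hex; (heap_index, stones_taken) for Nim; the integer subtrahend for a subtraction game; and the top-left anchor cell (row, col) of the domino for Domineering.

X's best at [XOXX/O.O.]: (1,1)

ply 1, X at XOXX/O.O. | (1,1)=+0→XOXX/OXO.*; (1,3)=-1→XOXX/O.OX
ply 2, O at XOXX/OXO. | (1,3)=+0→XOXX/OXOO*
ply 3: XOXX/OXOO is terminal +0 (X); from XOXX/O.O. depth 9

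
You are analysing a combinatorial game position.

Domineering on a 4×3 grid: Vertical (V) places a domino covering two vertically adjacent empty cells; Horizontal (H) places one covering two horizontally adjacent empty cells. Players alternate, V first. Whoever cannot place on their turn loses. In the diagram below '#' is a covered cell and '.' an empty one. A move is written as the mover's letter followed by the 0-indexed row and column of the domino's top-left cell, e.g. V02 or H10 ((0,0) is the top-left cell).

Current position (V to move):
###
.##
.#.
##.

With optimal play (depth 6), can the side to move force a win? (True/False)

V winning at [###/.##/.#./##.]: True

p1 V@[###/.##/.#./##.]: V10[###/###/##./##.]+1* V22[###/.##/.##/###]+1
p2 H@[###/###/##./##.] terminal -1; root [###/.##/.#./##.] d6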